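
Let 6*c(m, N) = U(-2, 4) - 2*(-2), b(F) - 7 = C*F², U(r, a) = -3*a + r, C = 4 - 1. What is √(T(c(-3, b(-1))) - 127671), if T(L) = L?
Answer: I*√1149054/3 ≈ 357.31*I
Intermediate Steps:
C = 3
U(r, a) = r - 3*a
b(F) = 7 + 3*F²
c(m, N) = -5/3 (c(m, N) = ((-2 - 3*4) - 2*(-2))/6 = ((-2 - 12) + 4)/6 = (-14 + 4)/6 = (⅙)*(-10) = -5/3)
√(T(c(-3, b(-1))) - 127671) = √(-5/3 - 127671) = √(-383018/3) = I*√1149054/3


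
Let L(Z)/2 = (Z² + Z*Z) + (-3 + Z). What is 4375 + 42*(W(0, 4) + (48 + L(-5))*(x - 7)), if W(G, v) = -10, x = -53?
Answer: -328685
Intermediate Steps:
L(Z) = -6 + 2*Z + 4*Z² (L(Z) = 2*((Z² + Z*Z) + (-3 + Z)) = 2*((Z² + Z²) + (-3 + Z)) = 2*(2*Z² + (-3 + Z)) = 2*(-3 + Z + 2*Z²) = -6 + 2*Z + 4*Z²)
4375 + 42*(W(0, 4) + (48 + L(-5))*(x - 7)) = 4375 + 42*(-10 + (48 + (-6 + 2*(-5) + 4*(-5)²))*(-53 - 7)) = 4375 + 42*(-10 + (48 + (-6 - 10 + 4*25))*(-60)) = 4375 + 42*(-10 + (48 + (-6 - 10 + 100))*(-60)) = 4375 + 42*(-10 + (48 + 84)*(-60)) = 4375 + 42*(-10 + 132*(-60)) = 4375 + 42*(-10 - 7920) = 4375 + 42*(-7930) = 4375 - 333060 = -328685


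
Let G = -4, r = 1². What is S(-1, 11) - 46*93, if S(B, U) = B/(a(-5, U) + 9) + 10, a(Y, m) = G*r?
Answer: -21341/5 ≈ -4268.2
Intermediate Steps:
r = 1
a(Y, m) = -4 (a(Y, m) = -4*1 = -4)
S(B, U) = 10 + B/5 (S(B, U) = B/(-4 + 9) + 10 = B/5 + 10 = 10 + B/5)
S(-1, 11) - 46*93 = (10 + (⅕)*(-1)) - 46*93 = (10 - ⅕) - 4278 = 49/5 - 4278 = -21341/5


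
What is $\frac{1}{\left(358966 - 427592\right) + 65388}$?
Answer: $- \frac{1}{3238} \approx -0.00030883$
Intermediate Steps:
$\frac{1}{\left(358966 - 427592\right) + 65388} = \frac{1}{-68626 + 65388} = \frac{1}{-3238} = - \frac{1}{3238}$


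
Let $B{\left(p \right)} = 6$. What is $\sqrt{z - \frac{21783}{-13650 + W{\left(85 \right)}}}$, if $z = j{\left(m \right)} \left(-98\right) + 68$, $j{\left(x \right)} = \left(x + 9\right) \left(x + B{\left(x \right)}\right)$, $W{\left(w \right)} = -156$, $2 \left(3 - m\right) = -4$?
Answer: $\frac{i \sqrt{318150926574}}{4602} \approx 122.57 i$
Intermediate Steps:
$m = 5$ ($m = 3 - -2 = 3 + 2 = 5$)
$j{\left(x \right)} = \left(6 + x\right) \left(9 + x\right)$ ($j{\left(x \right)} = \left(x + 9\right) \left(x + 6\right) = \left(9 + x\right) \left(6 + x\right) = \left(6 + x\right) \left(9 + x\right)$)
$z = -15024$ ($z = \left(54 + 5^{2} + 15 \cdot 5\right) \left(-98\right) + 68 = \left(54 + 25 + 75\right) \left(-98\right) + 68 = 154 \left(-98\right) + 68 = -15092 + 68 = -15024$)
$\sqrt{z - \frac{21783}{-13650 + W{\left(85 \right)}}} = \sqrt{-15024 - \frac{21783}{-13650 - 156}} = \sqrt{-15024 - \frac{21783}{-13806}} = \sqrt{-15024 - - \frac{7261}{4602}} = \sqrt{-15024 + \frac{7261}{4602}} = \sqrt{- \frac{69133187}{4602}} = \frac{i \sqrt{318150926574}}{4602}$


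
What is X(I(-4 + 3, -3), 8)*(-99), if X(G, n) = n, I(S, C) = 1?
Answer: -792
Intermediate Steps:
X(I(-4 + 3, -3), 8)*(-99) = 8*(-99) = -792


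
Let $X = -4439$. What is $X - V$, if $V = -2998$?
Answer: $-1441$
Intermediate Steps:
$X - V = -4439 - -2998 = -4439 + 2998 = -1441$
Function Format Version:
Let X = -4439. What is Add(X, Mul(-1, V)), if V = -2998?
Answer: -1441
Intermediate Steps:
Add(X, Mul(-1, V)) = Add(-4439, Mul(-1, -2998)) = Add(-4439, 2998) = -1441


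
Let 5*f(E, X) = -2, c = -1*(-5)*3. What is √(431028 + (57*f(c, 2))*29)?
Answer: √10759170/5 ≈ 656.02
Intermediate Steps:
c = 15 (c = 5*3 = 15)
f(E, X) = -⅖ (f(E, X) = (⅕)*(-2) = -⅖)
√(431028 + (57*f(c, 2))*29) = √(431028 + (57*(-⅖))*29) = √(431028 - 114/5*29) = √(431028 - 3306/5) = √(2151834/5) = √10759170/5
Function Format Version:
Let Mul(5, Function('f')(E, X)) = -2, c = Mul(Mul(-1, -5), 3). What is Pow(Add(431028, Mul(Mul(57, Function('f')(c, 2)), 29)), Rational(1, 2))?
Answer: Mul(Rational(1, 5), Pow(10759170, Rational(1, 2))) ≈ 656.02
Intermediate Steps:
c = 15 (c = Mul(5, 3) = 15)
Function('f')(E, X) = Rational(-2, 5) (Function('f')(E, X) = Mul(Rational(1, 5), -2) = Rational(-2, 5))
Pow(Add(431028, Mul(Mul(57, Function('f')(c, 2)), 29)), Rational(1, 2)) = Pow(Add(431028, Mul(Mul(57, Rational(-2, 5)), 29)), Rational(1, 2)) = Pow(Add(431028, Mul(Rational(-114, 5), 29)), Rational(1, 2)) = Pow(Add(431028, Rational(-3306, 5)), Rational(1, 2)) = Pow(Rational(2151834, 5), Rational(1, 2)) = Mul(Rational(1, 5), Pow(10759170, Rational(1, 2)))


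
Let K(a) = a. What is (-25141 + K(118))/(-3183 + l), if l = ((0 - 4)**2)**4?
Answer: -25023/62353 ≈ -0.40131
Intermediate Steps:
l = 65536 (l = ((-4)**2)**4 = 16**4 = 65536)
(-25141 + K(118))/(-3183 + l) = (-25141 + 118)/(-3183 + 65536) = -25023/62353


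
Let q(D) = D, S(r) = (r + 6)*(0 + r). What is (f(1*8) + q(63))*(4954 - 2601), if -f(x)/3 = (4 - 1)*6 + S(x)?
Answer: -769431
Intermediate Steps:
S(r) = r*(6 + r) (S(r) = (6 + r)*r = r*(6 + r))
f(x) = -54 - 3*x*(6 + x) (f(x) = -3*((4 - 1)*6 + x*(6 + x)) = -3*(3*6 + x*(6 + x)) = -3*(18 + x*(6 + x)) = -54 - 3*x*(6 + x))
(f(1*8) + q(63))*(4954 - 2601) = ((-54 - 3*1*8*(6 + 1*8)) + 63)*(4954 - 2601) = ((-54 - 3*8*(6 + 8)) + 63)*2353 = ((-54 - 3*8*14) + 63)*2353 = ((-54 - 336) + 63)*2353 = (-390 + 63)*2353 = -327*2353 = -769431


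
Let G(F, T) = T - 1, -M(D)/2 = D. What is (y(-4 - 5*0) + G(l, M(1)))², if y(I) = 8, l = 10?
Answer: 25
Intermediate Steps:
M(D) = -2*D
G(F, T) = -1 + T
(y(-4 - 5*0) + G(l, M(1)))² = (8 + (-1 - 2*1))² = (8 + (-1 - 2))² = (8 - 3)² = 5² = 25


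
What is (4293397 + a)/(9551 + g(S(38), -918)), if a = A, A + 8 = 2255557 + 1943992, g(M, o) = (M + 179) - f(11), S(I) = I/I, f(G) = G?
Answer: 4246469/4860 ≈ 873.76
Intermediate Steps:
S(I) = 1
g(M, o) = 168 + M (g(M, o) = (M + 179) - 1*11 = (179 + M) - 11 = 168 + M)
A = 4199541 (A = -8 + (2255557 + 1943992) = -8 + 4199549 = 4199541)
a = 4199541
(4293397 + a)/(9551 + g(S(38), -918)) = (4293397 + 4199541)/(9551 + (168 + 1)) = 8492938/(9551 + 169) = 8492938/9720 = 8492938*(1/9720) = 4246469/4860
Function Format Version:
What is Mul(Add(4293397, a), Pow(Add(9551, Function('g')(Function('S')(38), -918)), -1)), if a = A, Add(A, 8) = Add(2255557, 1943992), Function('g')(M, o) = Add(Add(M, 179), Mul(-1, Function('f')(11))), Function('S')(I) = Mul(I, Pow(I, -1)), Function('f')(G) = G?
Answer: Rational(4246469, 4860) ≈ 873.76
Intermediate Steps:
Function('S')(I) = 1
Function('g')(M, o) = Add(168, M) (Function('g')(M, o) = Add(Add(M, 179), Mul(-1, 11)) = Add(Add(179, M), -11) = Add(168, M))
A = 4199541 (A = Add(-8, Add(2255557, 1943992)) = Add(-8, 4199549) = 4199541)
a = 4199541
Mul(Add(4293397, a), Pow(Add(9551, Function('g')(Function('S')(38), -918)), -1)) = Mul(Add(4293397, 4199541), Pow(Add(9551, Add(168, 1)), -1)) = Mul(8492938, Pow(Add(9551, 169), -1)) = Mul(8492938, Pow(9720, -1)) = Mul(8492938, Rational(1, 9720)) = Rational(4246469, 4860)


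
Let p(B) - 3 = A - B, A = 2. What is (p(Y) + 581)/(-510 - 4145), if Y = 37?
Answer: -549/4655 ≈ -0.11794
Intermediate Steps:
p(B) = 5 - B (p(B) = 3 + (2 - B) = 5 - B)
(p(Y) + 581)/(-510 - 4145) = ((5 - 1*37) + 581)/(-510 - 4145) = ((5 - 37) + 581)/(-4655) = (-32 + 581)*(-1/4655) = 549*(-1/4655) = -549/4655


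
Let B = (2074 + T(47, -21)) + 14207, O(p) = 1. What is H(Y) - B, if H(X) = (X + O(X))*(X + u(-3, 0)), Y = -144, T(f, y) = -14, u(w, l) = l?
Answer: 4325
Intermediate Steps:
H(X) = X*(1 + X) (H(X) = (X + 1)*(X + 0) = (1 + X)*X = X*(1 + X))
B = 16267 (B = (2074 - 14) + 14207 = 2060 + 14207 = 16267)
H(Y) - B = -144*(1 - 144) - 1*16267 = -144*(-143) - 16267 = 20592 - 16267 = 4325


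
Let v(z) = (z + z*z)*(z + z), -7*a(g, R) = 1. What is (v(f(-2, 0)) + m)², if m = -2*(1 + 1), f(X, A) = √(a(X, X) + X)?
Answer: 10048/343 + 3480*I*√105/343 ≈ 29.294 + 103.96*I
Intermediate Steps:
a(g, R) = -⅐ (a(g, R) = -⅐*1 = -⅐)
f(X, A) = √(-⅐ + X)
v(z) = 2*z*(z + z²) (v(z) = (z + z²)*(2*z) = 2*z*(z + z²))
m = -4 (m = -2*2 = -4)
(v(f(-2, 0)) + m)² = (2*(√(-7 + 49*(-2))/7)²*(1 + √(-7 + 49*(-2))/7) - 4)² = (2*(√(-7 - 98)/7)²*(1 + √(-7 - 98)/7) - 4)² = (2*(√(-105)/7)²*(1 + √(-105)/7) - 4)² = (2*((I*√105)/7)²*(1 + (I*√105)/7) - 4)² = (2*(I*√105/7)²*(1 + I*√105/7) - 4)² = (2*(-15/7)*(1 + I*√105/7) - 4)² = ((-30/7 - 30*I*√105/49) - 4)² = (-58/7 - 30*I*√105/49)²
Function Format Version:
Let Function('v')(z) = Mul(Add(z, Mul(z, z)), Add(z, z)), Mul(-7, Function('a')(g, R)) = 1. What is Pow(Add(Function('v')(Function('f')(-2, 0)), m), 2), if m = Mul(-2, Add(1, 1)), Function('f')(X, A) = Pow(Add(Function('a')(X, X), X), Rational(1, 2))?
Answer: Add(Rational(10048, 343), Mul(Rational(3480, 343), I, Pow(105, Rational(1, 2)))) ≈ Add(29.294, Mul(103.96, I))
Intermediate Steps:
Function('a')(g, R) = Rational(-1, 7) (Function('a')(g, R) = Mul(Rational(-1, 7), 1) = Rational(-1, 7))
Function('f')(X, A) = Pow(Add(Rational(-1, 7), X), Rational(1, 2))
Function('v')(z) = Mul(2, z, Add(z, Pow(z, 2))) (Function('v')(z) = Mul(Add(z, Pow(z, 2)), Mul(2, z)) = Mul(2, z, Add(z, Pow(z, 2))))
m = -4 (m = Mul(-2, 2) = -4)
Pow(Add(Function('v')(Function('f')(-2, 0)), m), 2) = Pow(Add(Mul(2, Pow(Mul(Rational(1, 7), Pow(Add(-7, Mul(49, -2)), Rational(1, 2))), 2), Add(1, Mul(Rational(1, 7), Pow(Add(-7, Mul(49, -2)), Rational(1, 2))))), -4), 2) = Pow(Add(Mul(2, Pow(Mul(Rational(1, 7), Pow(Add(-7, -98), Rational(1, 2))), 2), Add(1, Mul(Rational(1, 7), Pow(Add(-7, -98), Rational(1, 2))))), -4), 2) = Pow(Add(Mul(2, Pow(Mul(Rational(1, 7), Pow(-105, Rational(1, 2))), 2), Add(1, Mul(Rational(1, 7), Pow(-105, Rational(1, 2))))), -4), 2) = Pow(Add(Mul(2, Pow(Mul(Rational(1, 7), Mul(I, Pow(105, Rational(1, 2)))), 2), Add(1, Mul(Rational(1, 7), Mul(I, Pow(105, Rational(1, 2)))))), -4), 2) = Pow(Add(Mul(2, Pow(Mul(Rational(1, 7), I, Pow(105, Rational(1, 2))), 2), Add(1, Mul(Rational(1, 7), I, Pow(105, Rational(1, 2))))), -4), 2) = Pow(Add(Mul(2, Rational(-15, 7), Add(1, Mul(Rational(1, 7), I, Pow(105, Rational(1, 2))))), -4), 2) = Pow(Add(Add(Rational(-30, 7), Mul(Rational(-30, 49), I, Pow(105, Rational(1, 2)))), -4), 2) = Pow(Add(Rational(-58, 7), Mul(Rational(-30, 49), I, Pow(105, Rational(1, 2)))), 2)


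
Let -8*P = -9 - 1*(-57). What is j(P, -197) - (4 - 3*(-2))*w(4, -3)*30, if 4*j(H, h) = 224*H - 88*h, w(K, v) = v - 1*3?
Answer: 5798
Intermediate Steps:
w(K, v) = -3 + v (w(K, v) = v - 3 = -3 + v)
P = -6 (P = -(-9 - 1*(-57))/8 = -(-9 + 57)/8 = -⅛*48 = -6)
j(H, h) = -22*h + 56*H (j(H, h) = (224*H - 88*h)/4 = (-88*h + 224*H)/4 = -22*h + 56*H)
j(P, -197) - (4 - 3*(-2))*w(4, -3)*30 = (-22*(-197) + 56*(-6)) - (4 - 3*(-2))*(-3 - 3)*30 = (4334 - 336) - (4 + 6)*(-6)*30 = 3998 - 10*(-6)*30 = 3998 - (-60)*30 = 3998 - 1*(-1800) = 3998 + 1800 = 5798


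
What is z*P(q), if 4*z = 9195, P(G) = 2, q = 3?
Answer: 9195/2 ≈ 4597.5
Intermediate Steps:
z = 9195/4 (z = (1/4)*9195 = 9195/4 ≈ 2298.8)
z*P(q) = (9195/4)*2 = 9195/2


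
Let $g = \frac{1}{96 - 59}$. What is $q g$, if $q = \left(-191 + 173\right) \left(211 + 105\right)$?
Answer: $- \frac{5688}{37} \approx -153.73$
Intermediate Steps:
$g = \frac{1}{37} \approx 0.027027$
$q = -5688$ ($q = \left(-18\right) 316 = -5688$)
$q g = \left(-5688\right) \frac{1}{37} = - \frac{5688}{37}$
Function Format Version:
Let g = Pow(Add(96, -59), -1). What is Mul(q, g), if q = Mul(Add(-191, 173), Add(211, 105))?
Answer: Rational(-5688, 37) ≈ -153.73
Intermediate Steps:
g = Rational(1, 37) (g = Pow(37, -1) = Rational(1, 37) ≈ 0.027027)
q = -5688 (q = Mul(-18, 316) = -5688)
Mul(q, g) = Mul(-5688, Rational(1, 37)) = Rational(-5688, 37)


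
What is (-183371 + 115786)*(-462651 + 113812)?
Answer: 23576283815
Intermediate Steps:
(-183371 + 115786)*(-462651 + 113812) = -67585*(-348839) = 23576283815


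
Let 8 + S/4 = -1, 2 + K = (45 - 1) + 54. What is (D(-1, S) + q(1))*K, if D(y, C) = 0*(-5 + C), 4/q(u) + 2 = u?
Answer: -384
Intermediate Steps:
K = 96 (K = -2 + ((45 - 1) + 54) = -2 + (44 + 54) = -2 + 98 = 96)
q(u) = 4/(-2 + u)
S = -36 (S = -32 + 4*(-1) = -32 - 4 = -36)
D(y, C) = 0
(D(-1, S) + q(1))*K = (0 + 4/(-2 + 1))*96 = (0 + 4/(-1))*96 = (0 + 4*(-1))*96 = (0 - 4)*96 = -4*96 = -384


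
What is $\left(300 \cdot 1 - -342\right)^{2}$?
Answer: $412164$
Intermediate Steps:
$\left(300 \cdot 1 - -342\right)^{2} = \left(300 + 342\right)^{2} = 642^{2} = 412164$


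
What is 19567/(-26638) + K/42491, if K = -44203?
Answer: -2008900911/1131875258 ≈ -1.7748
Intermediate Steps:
19567/(-26638) + K/42491 = 19567/(-26638) - 44203/42491 = 19567*(-1/26638) - 44203*1/42491 = -19567/26638 - 44203/42491 = -2008900911/1131875258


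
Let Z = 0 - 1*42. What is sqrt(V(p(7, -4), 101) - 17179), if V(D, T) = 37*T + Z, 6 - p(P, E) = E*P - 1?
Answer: 2*I*sqrt(3371) ≈ 116.12*I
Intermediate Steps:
p(P, E) = 7 - E*P (p(P, E) = 6 - (E*P - 1) = 6 - (-1 + E*P) = 6 + (1 - E*P) = 7 - E*P)
Z = -42 (Z = 0 - 42 = -42)
V(D, T) = -42 + 37*T (V(D, T) = 37*T - 42 = -42 + 37*T)
sqrt(V(p(7, -4), 101) - 17179) = sqrt((-42 + 37*101) - 17179) = sqrt((-42 + 3737) - 17179) = sqrt(3695 - 17179) = sqrt(-13484) = 2*I*sqrt(3371)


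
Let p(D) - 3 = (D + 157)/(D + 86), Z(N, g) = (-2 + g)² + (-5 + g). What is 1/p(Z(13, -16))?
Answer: 389/1627 ≈ 0.23909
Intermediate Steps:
Z(N, g) = -5 + g + (-2 + g)²
p(D) = 3 + (157 + D)/(86 + D) (p(D) = 3 + (D + 157)/(D + 86) = 3 + (157 + D)/(86 + D))
1/p(Z(13, -16)) = 1/((415 + 4*(-5 - 16 + (-2 - 16)²))/(86 + (-5 - 16 + (-2 - 16)²))) = 1/((415 + 4*(-5 - 16 + (-18)²))/(86 + (-5 - 16 + (-18)²))) = 1/((415 + 4*(-5 - 16 + 324))/(86 + (-5 - 16 + 324))) = 1/((415 + 4*303)/(86 + 303)) = 1/((415 + 1212)/389) = 1/((1/389)*1627) = 1/(1627/389) = 389/1627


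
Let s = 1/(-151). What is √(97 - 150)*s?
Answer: -I*√53/151 ≈ -0.048213*I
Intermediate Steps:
s = -1/151 ≈ -0.0066225
√(97 - 150)*s = √(97 - 150)*(-1/151) = √(-53)*(-1/151) = (I*√53)*(-1/151) = -I*√53/151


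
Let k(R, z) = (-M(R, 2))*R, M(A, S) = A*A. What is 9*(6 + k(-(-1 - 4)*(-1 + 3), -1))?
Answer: -8946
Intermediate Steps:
M(A, S) = A²
k(R, z) = -R³ (k(R, z) = (-R²)*R = -R³)
9*(6 + k(-(-1 - 4)*(-1 + 3), -1)) = 9*(6 - (-(-1 - 4)*(-1 + 3))³) = 9*(6 - (-(-5)*2)³) = 9*(6 - (-1*(-10))³) = 9*(6 - 1*10³) = 9*(6 - 1*1000) = 9*(6 - 1000) = 9*(-994) = -8946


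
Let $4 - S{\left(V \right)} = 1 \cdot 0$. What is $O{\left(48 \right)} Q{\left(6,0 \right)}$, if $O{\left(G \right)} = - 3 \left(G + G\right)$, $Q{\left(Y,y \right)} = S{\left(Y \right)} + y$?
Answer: $-1152$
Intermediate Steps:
$S{\left(V \right)} = 4$ ($S{\left(V \right)} = 4 - 1 \cdot 0 = 4 - 0 = 4 + 0 = 4$)
$Q{\left(Y,y \right)} = 4 + y$
$O{\left(G \right)} = - 6 G$ ($O{\left(G \right)} = - 3 \cdot 2 G = - 6 G$)
$O{\left(48 \right)} Q{\left(6,0 \right)} = \left(-6\right) 48 \left(4 + 0\right) = \left(-288\right) 4 = -1152$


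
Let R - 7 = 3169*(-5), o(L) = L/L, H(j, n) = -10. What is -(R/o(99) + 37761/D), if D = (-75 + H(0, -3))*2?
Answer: 2730221/170 ≈ 16060.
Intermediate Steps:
o(L) = 1
R = -15838 (R = 7 + 3169*(-5) = 7 - 15845 = -15838)
D = -170 (D = (-75 - 10)*2 = -85*2 = -170)
-(R/o(99) + 37761/D) = -(-15838/1 + 37761/(-170)) = -(-15838*1 + 37761*(-1/170)) = -(-15838 - 37761/170) = -1*(-2730221/170) = 2730221/170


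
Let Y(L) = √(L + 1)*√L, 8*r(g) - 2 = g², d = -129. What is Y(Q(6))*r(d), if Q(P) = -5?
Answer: -16643*√5/4 ≈ -9303.7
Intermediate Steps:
r(g) = ¼ + g²/8
Y(L) = √L*√(1 + L) (Y(L) = √(1 + L)*√L = √L*√(1 + L))
Y(Q(6))*r(d) = (√(-5)*√(1 - 5))*(¼ + (⅛)*(-129)²) = ((I*√5)*√(-4))*(¼ + (⅛)*16641) = ((I*√5)*(2*I))*(¼ + 16641/8) = -2*√5*(16643/8) = -16643*√5/4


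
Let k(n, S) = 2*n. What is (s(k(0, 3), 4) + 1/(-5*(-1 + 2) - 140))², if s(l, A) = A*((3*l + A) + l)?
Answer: 5377761/21025 ≈ 255.78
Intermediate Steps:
s(l, A) = A*(A + 4*l) (s(l, A) = A*((A + 3*l) + l) = A*(A + 4*l))
(s(k(0, 3), 4) + 1/(-5*(-1 + 2) - 140))² = (4*(4 + 4*(2*0)) + 1/(-5*(-1 + 2) - 140))² = (4*(4 + 4*0) + 1/(-5*1 - 140))² = (4*(4 + 0) + 1/(-5 - 140))² = (4*4 + 1/(-145))² = (16 - 1/145)² = (2319/145)² = 5377761/21025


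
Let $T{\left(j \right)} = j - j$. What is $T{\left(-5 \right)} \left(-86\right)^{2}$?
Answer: $0$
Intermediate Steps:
$T{\left(j \right)} = 0$
$T{\left(-5 \right)} \left(-86\right)^{2} = 0 \left(-86\right)^{2} = 0 \cdot 7396 = 0$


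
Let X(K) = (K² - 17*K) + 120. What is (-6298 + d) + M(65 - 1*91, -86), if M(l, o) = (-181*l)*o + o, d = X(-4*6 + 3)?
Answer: -410182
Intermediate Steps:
X(K) = 120 + K² - 17*K
d = 918 (d = 120 + (-4*6 + 3)² - 17*(-4*6 + 3) = 120 + (-24 + 3)² - 17*(-24 + 3) = 120 + (-21)² - 17*(-21) = 120 + 441 + 357 = 918)
M(l, o) = o - 181*l*o (M(l, o) = -181*l*o + o = o - 181*l*o)
(-6298 + d) + M(65 - 1*91, -86) = (-6298 + 918) - 86*(1 - 181*(65 - 1*91)) = -5380 - 86*(1 - 181*(65 - 91)) = -5380 - 86*(1 - 181*(-26)) = -5380 - 86*(1 + 4706) = -5380 - 86*4707 = -5380 - 404802 = -410182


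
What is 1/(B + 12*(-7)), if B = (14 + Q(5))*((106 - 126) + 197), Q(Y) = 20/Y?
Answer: 1/3102 ≈ 0.00032237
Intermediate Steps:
B = 3186 (B = (14 + 20/5)*((106 - 126) + 197) = (14 + 20*(⅕))*(-20 + 197) = (14 + 4)*177 = 18*177 = 3186)
1/(B + 12*(-7)) = 1/(3186 + 12*(-7)) = 1/(3186 - 84) = 1/3102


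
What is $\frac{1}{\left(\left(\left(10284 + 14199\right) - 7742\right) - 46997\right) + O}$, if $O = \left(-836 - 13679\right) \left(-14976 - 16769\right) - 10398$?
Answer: $\frac{1}{460738021} \approx 2.1704 \cdot 10^{-9}$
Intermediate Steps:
$O = 460768277$ ($O = \left(-14515\right) \left(-31745\right) - 10398 = 460778675 - 10398 = 460768277$)
$\frac{1}{\left(\left(\left(10284 + 14199\right) - 7742\right) - 46997\right) + O} = \frac{1}{\left(\left(\left(10284 + 14199\right) - 7742\right) - 46997\right) + 460768277} = \frac{1}{\left(\left(24483 - 7742\right) - 46997\right) + 460768277} = \frac{1}{\left(16741 - 46997\right) + 460768277} = \frac{1}{-30256 + 460768277} = \frac{1}{460738021}$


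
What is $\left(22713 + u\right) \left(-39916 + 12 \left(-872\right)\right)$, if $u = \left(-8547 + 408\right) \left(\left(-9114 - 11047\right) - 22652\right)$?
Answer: $-17556307533600$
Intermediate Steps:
$u = 348455007$ ($u = - 8139 \left(\left(-9114 - 11047\right) - 22652\right) = - 8139 \left(-20161 - 22652\right) = \left(-8139\right) \left(-42813\right) = 348455007$)
$\left(22713 + u\right) \left(-39916 + 12 \left(-872\right)\right) = \left(22713 + 348455007\right) \left(-39916 + 12 \left(-872\right)\right) = 348477720 \left(-39916 - 10464\right) = 348477720 \left(-50380\right) = -17556307533600$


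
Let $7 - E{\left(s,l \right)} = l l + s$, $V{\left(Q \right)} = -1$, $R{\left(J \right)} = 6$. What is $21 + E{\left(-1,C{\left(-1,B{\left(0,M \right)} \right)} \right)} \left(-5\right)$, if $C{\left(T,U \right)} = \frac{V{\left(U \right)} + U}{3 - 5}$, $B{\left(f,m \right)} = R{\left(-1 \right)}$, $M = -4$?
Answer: $\frac{49}{4} \approx 12.25$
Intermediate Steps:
$B{\left(f,m \right)} = 6$
$C{\left(T,U \right)} = \frac{1}{2} - \frac{U}{2}$ ($C{\left(T,U \right)} = \frac{-1 + U}{3 - 5} = \frac{-1 + U}{-2} = \left(-1 + U\right) \left(- \frac{1}{2}\right) = \frac{1}{2} - \frac{U}{2}$)
$E{\left(s,l \right)} = 7 - s - l^{2}$ ($E{\left(s,l \right)} = 7 - \left(l l + s\right) = 7 - \left(l^{2} + s\right) = 7 - \left(s + l^{2}\right) = 7 - s - l^{2}$)
$21 + E{\left(-1,C{\left(-1,B{\left(0,M \right)} \right)} \right)} \left(-5\right) = 21 + \left(7 - -1 - \left(\frac{1}{2} - 3\right)^{2}\right) \left(-5\right) = 21 + \left(7 + 1 - \left(\frac{1}{2} - 3\right)^{2}\right) \left(-5\right) = 21 + \left(7 + 1 - \left(- \frac{5}{2}\right)^{2}\right) \left(-5\right) = 21 + \left(7 + 1 - \frac{25}{4}\right) \left(-5\right) = 21 + \frac{7}{4} \left(-5\right) = 21 - \frac{35}{4} = \frac{49}{4}$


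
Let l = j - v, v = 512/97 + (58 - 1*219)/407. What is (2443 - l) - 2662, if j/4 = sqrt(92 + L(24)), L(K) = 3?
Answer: -8453134/39479 - 4*sqrt(95) ≈ -253.10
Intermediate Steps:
v = 192767/39479 (v = 512*(1/97) + (58 - 219)*(1/407) = 512/97 - 161*1/407 = 512/97 - 161/407 = 192767/39479 ≈ 4.8828)
j = 4*sqrt(95) (j = 4*sqrt(92 + 3) = 4*sqrt(95) ≈ 38.987)
l = -192767/39479 + 4*sqrt(95) (l = 4*sqrt(95) - 1*192767/39479 = 4*sqrt(95) - 192767/39479 = -192767/39479 + 4*sqrt(95) ≈ 34.104)
(2443 - l) - 2662 = (2443 - (-192767/39479 + 4*sqrt(95))) - 2662 = (2443 + (192767/39479 - 4*sqrt(95))) - 2662 = (96639964/39479 - 4*sqrt(95)) - 2662 = -8453134/39479 - 4*sqrt(95)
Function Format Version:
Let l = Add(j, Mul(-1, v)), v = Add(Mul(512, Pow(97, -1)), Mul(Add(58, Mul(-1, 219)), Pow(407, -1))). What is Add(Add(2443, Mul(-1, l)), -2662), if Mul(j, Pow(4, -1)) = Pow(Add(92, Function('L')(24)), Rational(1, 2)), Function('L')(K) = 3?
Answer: Add(Rational(-8453134, 39479), Mul(-4, Pow(95, Rational(1, 2)))) ≈ -253.10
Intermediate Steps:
v = Rational(192767, 39479) (v = Add(Mul(512, Rational(1, 97)), Mul(Add(58, -219), Rational(1, 407))) = Add(Rational(512, 97), Mul(-161, Rational(1, 407))) = Add(Rational(512, 97), Rational(-161, 407)) = Rational(192767, 39479) ≈ 4.8828)
j = Mul(4, Pow(95, Rational(1, 2))) (j = Mul(4, Pow(Add(92, 3), Rational(1, 2))) = Mul(4, Pow(95, Rational(1, 2))) ≈ 38.987)
l = Add(Rational(-192767, 39479), Mul(4, Pow(95, Rational(1, 2)))) (l = Add(Mul(4, Pow(95, Rational(1, 2))), Mul(-1, Rational(192767, 39479))) = Add(Mul(4, Pow(95, Rational(1, 2))), Rational(-192767, 39479)) = Add(Rational(-192767, 39479), Mul(4, Pow(95, Rational(1, 2)))) ≈ 34.104)
Add(Add(2443, Mul(-1, l)), -2662) = Add(Add(2443, Mul(-1, Add(Rational(-192767, 39479), Mul(4, Pow(95, Rational(1, 2)))))), -2662) = Add(Add(2443, Add(Rational(192767, 39479), Mul(-4, Pow(95, Rational(1, 2))))), -2662) = Add(Add(Rational(96639964, 39479), Mul(-4, Pow(95, Rational(1, 2)))), -2662) = Add(Rational(-8453134, 39479), Mul(-4, Pow(95, Rational(1, 2))))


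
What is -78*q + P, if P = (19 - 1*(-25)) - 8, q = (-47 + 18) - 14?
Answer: 3390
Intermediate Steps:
q = -43 (q = -29 - 14 = -43)
P = 36 (P = (19 + 25) - 8 = 44 - 8 = 36)
-78*q + P = -78*(-43) + 36 = 3354 + 36 = 3390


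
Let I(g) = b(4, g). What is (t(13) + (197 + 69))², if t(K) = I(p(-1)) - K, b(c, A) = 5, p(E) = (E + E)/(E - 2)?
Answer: 66564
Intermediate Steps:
p(E) = 2*E/(-2 + E) (p(E) = (2*E)/(-2 + E) = 2*E/(-2 + E))
I(g) = 5
t(K) = 5 - K
(t(13) + (197 + 69))² = ((5 - 1*13) + (197 + 69))² = ((5 - 13) + 266)² = (-8 + 266)² = 258² = 66564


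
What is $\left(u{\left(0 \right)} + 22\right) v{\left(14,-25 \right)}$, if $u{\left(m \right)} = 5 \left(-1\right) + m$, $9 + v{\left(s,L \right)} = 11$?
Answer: $34$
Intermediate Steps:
$v{\left(s,L \right)} = 2$ ($v{\left(s,L \right)} = -9 + 11 = 2$)
$u{\left(m \right)} = -5 + m$
$\left(u{\left(0 \right)} + 22\right) v{\left(14,-25 \right)} = \left(\left(-5 + 0\right) + 22\right) 2 = \left(-5 + 22\right) 2 = 17 \cdot 2 = 34$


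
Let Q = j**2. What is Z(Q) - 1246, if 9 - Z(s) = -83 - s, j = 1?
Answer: -1153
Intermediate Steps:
Q = 1 (Q = 1**2 = 1)
Z(s) = 92 + s (Z(s) = 9 - (-83 - s) = 9 + (83 + s) = 92 + s)
Z(Q) - 1246 = (92 + 1) - 1246 = 93 - 1246 = -1153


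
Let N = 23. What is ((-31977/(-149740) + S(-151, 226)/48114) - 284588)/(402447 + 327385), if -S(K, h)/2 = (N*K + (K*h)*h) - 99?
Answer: -341337936795877/876356765269920 ≈ -0.38950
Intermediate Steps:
S(K, h) = 198 - 46*K - 2*K*h² (S(K, h) = -2*((23*K + (K*h)*h) - 99) = -2*((23*K + K*h²) - 99) = -2*(-99 + 23*K + K*h²) = 198 - 46*K - 2*K*h²)
((-31977/(-149740) + S(-151, 226)/48114) - 284588)/(402447 + 327385) = ((-31977/(-149740) + (198 - 46*(-151) - 2*(-151)*226²)/48114) - 284588)/(402447 + 327385) = ((-31977*(-1/149740) + (198 + 6946 - 2*(-151)*51076)*(1/48114)) - 284588)/729832 = ((31977/149740 + (198 + 6946 + 15424952)*(1/48114)) - 284588)*(1/729832) = ((31977/149740 + 15432096*(1/48114)) - 284588)*(1/729832) = ((31977/149740 + 2572016/8019) - 284588)*(1/729832) = (385390099403/1200765060 - 284588)*(1/729832) = -341337936795877/1200765060*1/729832 = -341337936795877/876356765269920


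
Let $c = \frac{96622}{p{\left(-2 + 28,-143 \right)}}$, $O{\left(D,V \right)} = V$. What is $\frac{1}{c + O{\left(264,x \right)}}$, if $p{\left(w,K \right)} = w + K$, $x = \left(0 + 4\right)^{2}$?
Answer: $- \frac{117}{94750} \approx -0.0012348$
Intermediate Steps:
$x = 16$ ($x = 4^{2} = 16$)
$p{\left(w,K \right)} = K + w$
$c = - \frac{96622}{117}$ ($c = \frac{96622}{-143 + \left(-2 + 28\right)} = \frac{96622}{-143 + 26} = \frac{96622}{-117} = 96622 \left(- \frac{1}{117}\right) = - \frac{96622}{117} \approx -825.83$)
$\frac{1}{c + O{\left(264,x \right)}} = \frac{1}{- \frac{96622}{117} + 16} = \frac{1}{- \frac{94750}{117}} = - \frac{117}{94750}$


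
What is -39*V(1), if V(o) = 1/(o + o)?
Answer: -39/2 ≈ -19.500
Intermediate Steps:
V(o) = 1/(2*o)
-39*V(1) = -39/(2*1) = -39/2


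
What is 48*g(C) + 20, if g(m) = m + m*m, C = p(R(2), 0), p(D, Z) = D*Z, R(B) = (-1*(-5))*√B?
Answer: 20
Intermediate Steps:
R(B) = 5*√B
C = 0 (C = (5*√2)*0 = 0)
g(m) = m + m²
48*g(C) + 20 = 48*(0*(1 + 0)) + 20 = 48*(0*1) + 20 = 48*0 + 20 = 0 + 20 = 20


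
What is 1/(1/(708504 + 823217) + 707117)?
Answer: 1531721/1083105958358 ≈ 1.4142e-6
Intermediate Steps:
1/(1/(708504 + 823217) + 707117) = 1/(1/1531721 + 707117) = 1/(1083105958358/1531721) = 1531721/1083105958358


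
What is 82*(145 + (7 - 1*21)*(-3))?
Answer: 15334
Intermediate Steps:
82*(145 + (7 - 1*21)*(-3)) = 82*(145 + (7 - 21)*(-3)) = 82*(145 - 14*(-3)) = 82*(145 + 42) = 82*187 = 15334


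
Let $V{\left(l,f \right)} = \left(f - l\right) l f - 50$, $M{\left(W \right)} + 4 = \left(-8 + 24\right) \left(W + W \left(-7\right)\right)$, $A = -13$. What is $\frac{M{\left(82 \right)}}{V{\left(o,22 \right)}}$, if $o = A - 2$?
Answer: $\frac{1969}{3065} \approx 0.64241$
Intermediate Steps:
$o = -15$ ($o = -13 - 2 = -15$)
$M{\left(W \right)} = -4 - 96 W$ ($M{\left(W \right)} = -4 + \left(-8 + 24\right) \left(W + W \left(-7\right)\right) = -4 + 16 \left(W - 7 W\right) = -4 + 16 \left(- 6 W\right) = -4 - 96 W$)
$V{\left(l,f \right)} = -50 + f l \left(f - l\right)$ ($V{\left(l,f \right)} = l \left(f - l\right) f - 50 = f l \left(f - l\right) - 50 = -50 + f l \left(f - l\right)$)
$\frac{M{\left(82 \right)}}{V{\left(o,22 \right)}} = \frac{-4 - 7872}{-50 - 15 \cdot 22^{2} - 22 \left(-15\right)^{2}} = \frac{-4 - 7872}{-50 - 7260 - 22 \cdot 225} = - \frac{7876}{-50 - 7260 - 4950} = - \frac{7876}{-12260} = \left(-7876\right) \left(- \frac{1}{12260}\right) = \frac{1969}{3065}$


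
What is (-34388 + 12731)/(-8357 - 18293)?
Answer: 21657/26650 ≈ 0.81264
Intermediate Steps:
(-34388 + 12731)/(-8357 - 18293) = -21657/(-26650) = -21657*(-1/26650) = 21657/26650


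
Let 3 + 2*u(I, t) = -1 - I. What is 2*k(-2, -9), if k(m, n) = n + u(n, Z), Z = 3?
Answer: -13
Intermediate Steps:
u(I, t) = -2 - I/2 (u(I, t) = -3/2 + (-1 - I)/2 = -3/2 + (-1/2 - I/2) = -2 - I/2)
k(m, n) = -2 + n/2 (k(m, n) = n + (-2 - n/2) = -2 + n/2)
2*k(-2, -9) = 2*(-2 + (1/2)*(-9)) = 2*(-2 - 9/2) = 2*(-13/2) = -13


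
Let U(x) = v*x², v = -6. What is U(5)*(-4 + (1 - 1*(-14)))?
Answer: -1650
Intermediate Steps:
U(x) = -6*x²
U(5)*(-4 + (1 - 1*(-14))) = (-6*5²)*(-4 + (1 - 1*(-14))) = (-6*25)*(-4 + (1 + 14)) = -150*(-4 + 15) = -150*11 = -1650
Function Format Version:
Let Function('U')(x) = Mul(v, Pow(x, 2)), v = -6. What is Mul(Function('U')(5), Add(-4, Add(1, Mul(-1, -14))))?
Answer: -1650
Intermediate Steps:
Function('U')(x) = Mul(-6, Pow(x, 2))
Mul(Function('U')(5), Add(-4, Add(1, Mul(-1, -14)))) = Mul(Mul(-6, Pow(5, 2)), Add(-4, Add(1, Mul(-1, -14)))) = Mul(Mul(-6, 25), Add(-4, Add(1, 14))) = Mul(-150, Add(-4, 15)) = Mul(-150, 11) = -1650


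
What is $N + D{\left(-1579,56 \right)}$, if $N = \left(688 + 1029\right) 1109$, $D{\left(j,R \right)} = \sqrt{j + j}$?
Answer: $1904153 + i \sqrt{3158} \approx 1.9042 \cdot 10^{6} + 56.196 i$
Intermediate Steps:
$D{\left(j,R \right)} = \sqrt{2} \sqrt{j}$ ($D{\left(j,R \right)} = \sqrt{2 j} = \sqrt{2} \sqrt{j}$)
$N = 1904153$ ($N = 1717 \cdot 1109 = 1904153$)
$N + D{\left(-1579,56 \right)} = 1904153 + \sqrt{2} \sqrt{-1579} = 1904153 + \sqrt{2} i \sqrt{1579} = 1904153 + i \sqrt{3158}$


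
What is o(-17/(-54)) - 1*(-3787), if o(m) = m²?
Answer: 11043181/2916 ≈ 3787.1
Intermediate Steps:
o(-17/(-54)) - 1*(-3787) = (-17/(-54))² - 1*(-3787) = (-17*(-1/54))² + 3787 = (17/54)² + 3787 = 289/2916 + 3787 = 11043181/2916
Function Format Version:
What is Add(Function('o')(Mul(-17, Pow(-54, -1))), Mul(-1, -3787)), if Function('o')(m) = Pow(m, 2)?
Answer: Rational(11043181, 2916) ≈ 3787.1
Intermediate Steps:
Add(Function('o')(Mul(-17, Pow(-54, -1))), Mul(-1, -3787)) = Add(Pow(Mul(-17, Pow(-54, -1)), 2), Mul(-1, -3787)) = Add(Pow(Mul(-17, Rational(-1, 54)), 2), 3787) = Add(Pow(Rational(17, 54), 2), 3787) = Add(Rational(289, 2916), 3787) = Rational(11043181, 2916)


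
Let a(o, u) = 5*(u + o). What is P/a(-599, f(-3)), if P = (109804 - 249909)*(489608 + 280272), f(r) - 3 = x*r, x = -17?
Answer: 4314561496/109 ≈ 3.9583e+7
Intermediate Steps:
f(r) = 3 - 17*r
a(o, u) = 5*o + 5*u (a(o, u) = 5*(o + u) = 5*o + 5*u)
P = -107864037400 (P = -140105*769880 = -107864037400)
P/a(-599, f(-3)) = -107864037400/(5*(-599) + 5*(3 - 17*(-3))) = -107864037400/(-2995 + 5*(3 + 51)) = -107864037400/(-2995 + 5*54) = -107864037400/(-2995 + 270) = -107864037400/(-2725) = -107864037400*(-1/2725) = 4314561496/109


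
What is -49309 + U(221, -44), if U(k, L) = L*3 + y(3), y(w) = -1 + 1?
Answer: -49441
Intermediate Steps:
y(w) = 0
U(k, L) = 3*L (U(k, L) = L*3 + 0 = 3*L + 0 = 3*L)
-49309 + U(221, -44) = -49309 + 3*(-44) = -49309 - 132 = -49441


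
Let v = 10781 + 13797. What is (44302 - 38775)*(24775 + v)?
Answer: 272774031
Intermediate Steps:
v = 24578
(44302 - 38775)*(24775 + v) = (44302 - 38775)*(24775 + 24578) = 5527*49353 = 272774031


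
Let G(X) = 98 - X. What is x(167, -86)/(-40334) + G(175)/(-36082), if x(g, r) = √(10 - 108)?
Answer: 77/36082 - I*√2/5762 ≈ 0.002134 - 0.00024544*I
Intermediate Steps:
x(g, r) = 7*I*√2 (x(g, r) = √(-98) = 7*I*√2)
x(167, -86)/(-40334) + G(175)/(-36082) = (7*I*√2)/(-40334) + (98 - 1*175)/(-36082) = (7*I*√2)*(-1/40334) + (98 - 175)*(-1/36082) = -I*√2/5762 - 77*(-1/36082) = -I*√2/5762 + 77/36082 = 77/36082 - I*√2/5762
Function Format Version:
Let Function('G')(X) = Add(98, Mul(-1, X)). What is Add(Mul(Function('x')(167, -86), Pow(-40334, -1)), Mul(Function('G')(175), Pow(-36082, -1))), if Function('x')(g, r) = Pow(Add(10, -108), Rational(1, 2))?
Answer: Add(Rational(77, 36082), Mul(Rational(-1, 5762), I, Pow(2, Rational(1, 2)))) ≈ Add(0.0021340, Mul(-0.00024544, I))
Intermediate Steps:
Function('x')(g, r) = Mul(7, I, Pow(2, Rational(1, 2))) (Function('x')(g, r) = Pow(-98, Rational(1, 2)) = Mul(7, I, Pow(2, Rational(1, 2))))
Add(Mul(Function('x')(167, -86), Pow(-40334, -1)), Mul(Function('G')(175), Pow(-36082, -1))) = Add(Mul(Mul(7, I, Pow(2, Rational(1, 2))), Pow(-40334, -1)), Mul(Add(98, Mul(-1, 175)), Pow(-36082, -1))) = Add(Mul(Mul(7, I, Pow(2, Rational(1, 2))), Rational(-1, 40334)), Mul(Add(98, -175), Rational(-1, 36082))) = Add(Mul(Rational(-1, 5762), I, Pow(2, Rational(1, 2))), Mul(-77, Rational(-1, 36082))) = Add(Mul(Rational(-1, 5762), I, Pow(2, Rational(1, 2))), Rational(77, 36082)) = Add(Rational(77, 36082), Mul(Rational(-1, 5762), I, Pow(2, Rational(1, 2))))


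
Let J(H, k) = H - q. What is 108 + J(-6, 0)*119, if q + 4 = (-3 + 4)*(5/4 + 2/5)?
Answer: -6527/20 ≈ -326.35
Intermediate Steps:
q = -47/20 (q = -4 + (-3 + 4)*(5/4 + 2/5) = -4 + 1*(5*(¼) + 2*(⅕)) = -4 + 1*(5/4 + ⅖) = -4 + 1*(33/20) = -4 + 33/20 = -47/20 ≈ -2.3500)
J(H, k) = 47/20 + H (J(H, k) = H - 1*(-47/20) = H + 47/20 = 47/20 + H)
108 + J(-6, 0)*119 = 108 + (47/20 - 6)*119 = 108 - 73/20*119 = 108 - 8687/20 = -6527/20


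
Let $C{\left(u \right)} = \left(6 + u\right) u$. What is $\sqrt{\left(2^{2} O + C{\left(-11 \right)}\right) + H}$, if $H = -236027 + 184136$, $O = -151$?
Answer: $2 i \sqrt{13110} \approx 229.0 i$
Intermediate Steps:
$C{\left(u \right)} = u \left(6 + u\right)$
$H = -51891$
$\sqrt{\left(2^{2} O + C{\left(-11 \right)}\right) + H} = \sqrt{\left(2^{2} \left(-151\right) - 11 \left(6 - 11\right)\right) - 51891} = \sqrt{\left(4 \left(-151\right) - -55\right) - 51891} = \sqrt{\left(-604 + 55\right) - 51891} = \sqrt{-549 - 51891} = \sqrt{-52440} = 2 i \sqrt{13110}$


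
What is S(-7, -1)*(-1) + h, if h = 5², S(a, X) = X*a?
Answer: 18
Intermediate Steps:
h = 25
S(-7, -1)*(-1) + h = -1*(-7)*(-1) + 25 = 7*(-1) + 25 = -7 + 25 = 18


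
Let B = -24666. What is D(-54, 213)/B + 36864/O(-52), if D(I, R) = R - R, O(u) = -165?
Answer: -12288/55 ≈ -223.42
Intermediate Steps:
D(I, R) = 0
D(-54, 213)/B + 36864/O(-52) = 0/(-24666) + 36864/(-165) = 0*(-1/24666) + 36864*(-1/165) = 0 - 12288/55 = -12288/55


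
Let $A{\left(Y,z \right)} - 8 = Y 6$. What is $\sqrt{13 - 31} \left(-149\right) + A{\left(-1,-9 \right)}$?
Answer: $2 - 447 i \sqrt{2} \approx 2.0 - 632.15 i$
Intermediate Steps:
$A{\left(Y,z \right)} = 8 + 6 Y$ ($A{\left(Y,z \right)} = 8 + Y 6 = 8 + 6 Y$)
$\sqrt{13 - 31} \left(-149\right) + A{\left(-1,-9 \right)} = \sqrt{13 - 31} \left(-149\right) + \left(8 + 6 \left(-1\right)\right) = \sqrt{-18} \left(-149\right) + \left(8 - 6\right) = 3 i \sqrt{2} \left(-149\right) + 2 = - 447 i \sqrt{2} + 2 = 2 - 447 i \sqrt{2}$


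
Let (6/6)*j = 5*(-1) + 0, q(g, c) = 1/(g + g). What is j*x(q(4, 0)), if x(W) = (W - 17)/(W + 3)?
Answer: 27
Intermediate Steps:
q(g, c) = 1/(2*g)
x(W) = (-17 + W)/(3 + W)
j = -5 (j = 5*(-1) + 0 = -5 + 0 = -5)
j*x(q(4, 0)) = -5*(-17 + (1/2)/4)/(3 + (1/2)/4) = -5*(-17 + (1/2)*(1/4))/(3 + (1/2)*(1/4)) = -5*(-17 + 1/8)/(3 + 1/8) = -5*(-135)/(25/8*8) = -8*(-135)/(5*8) = -5*(-27/5) = 27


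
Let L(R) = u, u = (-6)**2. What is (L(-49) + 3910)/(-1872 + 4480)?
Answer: 1973/1304 ≈ 1.5130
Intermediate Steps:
u = 36
L(R) = 36
(L(-49) + 3910)/(-1872 + 4480) = (36 + 3910)/(-1872 + 4480) = 3946/2608 = 3946*(1/2608) = 1973/1304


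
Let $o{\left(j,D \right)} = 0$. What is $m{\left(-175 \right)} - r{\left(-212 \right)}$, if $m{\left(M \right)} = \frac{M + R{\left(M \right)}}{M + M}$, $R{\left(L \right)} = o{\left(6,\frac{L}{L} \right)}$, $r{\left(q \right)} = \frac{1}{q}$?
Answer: $\frac{107}{212} \approx 0.50472$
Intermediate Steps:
$R{\left(L \right)} = 0$
$m{\left(M \right)} = \frac{1}{2}$ ($m{\left(M \right)} = \frac{M + 0}{M + M} = \frac{M}{2 M} = M \frac{1}{2 M} = \frac{1}{2}$)
$m{\left(-175 \right)} - r{\left(-212 \right)} = \frac{1}{2} - \frac{1}{-212} = \frac{1}{2} - - \frac{1}{212} = \frac{1}{2} + \frac{1}{212} = \frac{107}{212}$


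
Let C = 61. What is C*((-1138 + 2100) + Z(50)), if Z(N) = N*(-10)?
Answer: 28182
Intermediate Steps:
Z(N) = -10*N
C*((-1138 + 2100) + Z(50)) = 61*((-1138 + 2100) - 10*50) = 61*(962 - 500) = 61*462 = 28182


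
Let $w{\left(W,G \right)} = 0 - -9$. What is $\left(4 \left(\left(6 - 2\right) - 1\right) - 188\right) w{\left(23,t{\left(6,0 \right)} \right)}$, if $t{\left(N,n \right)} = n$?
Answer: $-1584$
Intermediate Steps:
$w{\left(W,G \right)} = 9$ ($w{\left(W,G \right)} = 0 + 9 = 9$)
$\left(4 \left(\left(6 - 2\right) - 1\right) - 188\right) w{\left(23,t{\left(6,0 \right)} \right)} = \left(4 \left(\left(6 - 2\right) - 1\right) - 188\right) 9 = \left(4 \left(4 - 1\right) - 188\right) 9 = \left(4 \cdot 3 - 188\right) 9 = \left(12 - 188\right) 9 = \left(-176\right) 9 = -1584$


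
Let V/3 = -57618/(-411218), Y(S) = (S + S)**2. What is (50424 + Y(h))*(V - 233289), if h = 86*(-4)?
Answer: -25123177179050832/205609 ≈ -1.2219e+11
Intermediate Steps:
h = -344
Y(S) = 4*S**2 (Y(S) = (2*S)**2 = 4*S**2)
V = 86427/205609 (V = 3*(-57618/(-411218)) = 3*(-57618*(-1/411218)) = 3*(28809/205609) = 86427/205609 ≈ 0.42035)
(50424 + Y(h))*(V - 233289) = (50424 + 4*(-344)**2)*(86427/205609 - 233289) = (50424 + 4*118336)*(-47966231574/205609) = (50424 + 473344)*(-47966231574/205609) = 523768*(-47966231574/205609) = -25123177179050832/205609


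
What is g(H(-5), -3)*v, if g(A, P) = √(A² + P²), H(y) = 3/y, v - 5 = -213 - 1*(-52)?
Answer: -468*√26/5 ≈ -477.27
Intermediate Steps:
v = -156 (v = 5 + (-213 - 1*(-52)) = 5 + (-213 + 52) = 5 - 161 = -156)
g(H(-5), -3)*v = √((3/(-5))² + (-3)²)*(-156) = √((3*(-⅕))² + 9)*(-156) = √((-⅗)² + 9)*(-156) = √(9/25 + 9)*(-156) = √(234/25)*(-156) = (3*√26/5)*(-156) = -468*√26/5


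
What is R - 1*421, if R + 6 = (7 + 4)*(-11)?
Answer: -548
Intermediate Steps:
R = -127 (R = -6 + (7 + 4)*(-11) = -6 + 11*(-11) = -6 - 121 = -127)
R - 1*421 = -127 - 1*421 = -127 - 421 = -548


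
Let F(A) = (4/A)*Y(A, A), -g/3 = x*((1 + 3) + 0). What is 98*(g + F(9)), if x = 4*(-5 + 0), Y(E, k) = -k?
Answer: 23128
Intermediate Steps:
x = -20 (x = 4*(-5) = -20)
g = 240 (g = -(-60)*((1 + 3) + 0) = -(-60)*(4 + 0) = -(-60)*4 = -3*(-80) = 240)
F(A) = -4 (F(A) = (4/A)*(-A) = -4)
98*(g + F(9)) = 98*(240 - 4) = 98*236 = 23128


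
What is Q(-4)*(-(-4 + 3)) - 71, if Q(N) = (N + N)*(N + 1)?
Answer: -47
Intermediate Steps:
Q(N) = 2*N*(1 + N) (Q(N) = (2*N)*(1 + N) = 2*N*(1 + N))
Q(-4)*(-(-4 + 3)) - 71 = (2*(-4)*(1 - 4))*(-(-4 + 3)) - 71 = (2*(-4)*(-3))*(-1*(-1)) - 71 = 24*1 - 71 = 24 - 71 = -47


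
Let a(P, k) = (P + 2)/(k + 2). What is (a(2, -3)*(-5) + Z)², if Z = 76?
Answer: 9216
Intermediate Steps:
a(P, k) = (2 + P)/(2 + k)
(a(2, -3)*(-5) + Z)² = (((2 + 2)/(2 - 3))*(-5) + 76)² = ((4/(-1))*(-5) + 76)² = (-1*4*(-5) + 76)² = (-4*(-5) + 76)² = (20 + 76)² = 96² = 9216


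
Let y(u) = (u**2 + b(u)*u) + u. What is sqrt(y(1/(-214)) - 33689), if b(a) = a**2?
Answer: 3*I*sqrt(7850562289354)/45796 ≈ 183.55*I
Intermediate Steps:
y(u) = u + u**2 + u**3 (y(u) = (u**2 + u**2*u) + u = (u**2 + u**3) + u = u + u**2 + u**3)
sqrt(y(1/(-214)) - 33689) = sqrt((1 + 1/(-214) + (1/(-214))**2)/(-214) - 33689) = sqrt(-(1 - 1/214 + (-1/214)**2)/214 - 33689) = sqrt(-(1 - 1/214 + 1/45796)/214 - 33689) = sqrt(-1/214*45583/45796 - 33689) = sqrt(-45583/9800344 - 33689) = sqrt(-330163834599/9800344) = 3*I*sqrt(7850562289354)/45796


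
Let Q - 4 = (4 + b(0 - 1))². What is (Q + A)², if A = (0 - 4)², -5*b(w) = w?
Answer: 885481/625 ≈ 1416.8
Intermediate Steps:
b(w) = -w/5
A = 16 (A = (-4)² = 16)
Q = 541/25 (Q = 4 + (4 - (0 - 1)/5)² = 4 + (4 - ⅕*(-1))² = 4 + (4 + ⅕)² = 4 + (21/5)² = 4 + 441/25 = 541/25 ≈ 21.640)
(Q + A)² = (541/25 + 16)² = (941/25)² = 885481/625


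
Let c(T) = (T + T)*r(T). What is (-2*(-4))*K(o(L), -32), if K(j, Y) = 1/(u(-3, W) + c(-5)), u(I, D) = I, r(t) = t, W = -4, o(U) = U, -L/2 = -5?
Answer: 8/47 ≈ 0.17021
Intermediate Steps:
L = 10 (L = -2*(-5) = 10)
c(T) = 2*T**2 (c(T) = (T + T)*T = (2*T)*T = 2*T**2)
K(j, Y) = 1/47 (K(j, Y) = 1/(-3 + 2*(-5)**2) = 1/(-3 + 2*25) = 1/(-3 + 50) = 1/47)
(-2*(-4))*K(o(L), -32) = -2*(-4)*(1/47) = 8*(1/47) = 8/47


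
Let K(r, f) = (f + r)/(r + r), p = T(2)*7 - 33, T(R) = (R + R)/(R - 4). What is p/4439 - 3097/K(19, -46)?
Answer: 522406885/119853 ≈ 4358.7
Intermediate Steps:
T(R) = 2*R/(-4 + R) (T(R) = (2*R)/(-4 + R) = 2*R/(-4 + R))
p = -47 (p = (2*2/(-4 + 2))*7 - 33 = (2*2/(-2))*7 - 33 = (2*2*(-1/2))*7 - 33 = -2*7 - 33 = -14 - 33 = -47)
K(r, f) = (f + r)/(2*r) (K(r, f) = (f + r)/((2*r)) = (f + r)*(1/(2*r)) = (f + r)/(2*r))
p/4439 - 3097/K(19, -46) = -47/4439 - 3097*38/(-46 + 19) = -47*1/4439 - 3097/((1/2)*(1/19)*(-27)) = -47/4439 - 3097/(-27/38) = -47/4439 - 3097*(-38/27) = -47/4439 + 117686/27 = 522406885/119853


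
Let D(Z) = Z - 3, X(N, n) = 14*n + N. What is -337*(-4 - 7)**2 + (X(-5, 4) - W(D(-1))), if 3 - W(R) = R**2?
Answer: -40713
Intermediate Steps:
X(N, n) = N + 14*n
D(Z) = -3 + Z
W(R) = 3 - R**2
-337*(-4 - 7)**2 + (X(-5, 4) - W(D(-1))) = -337*(-4 - 7)**2 + ((-5 + 14*4) - (3 - (-3 - 1)**2)) = -337*(-11)**2 + ((-5 + 56) - (3 - 1*(-4)**2)) = -337*121 + (51 - (3 - 1*16)) = -40777 + (51 - (3 - 16)) = -40777 + (51 - 1*(-13)) = -40777 + (51 + 13) = -40777 + 64 = -40713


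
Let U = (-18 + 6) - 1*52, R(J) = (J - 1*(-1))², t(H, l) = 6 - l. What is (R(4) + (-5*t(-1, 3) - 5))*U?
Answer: -320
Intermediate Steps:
R(J) = (1 + J)² (R(J) = (J + 1)² = (1 + J)²)
U = -64 (U = -12 - 52 = -64)
(R(4) + (-5*t(-1, 3) - 5))*U = ((1 + 4)² + (-5*(6 - 1*3) - 5))*(-64) = (5² + (-5*(6 - 3) - 5))*(-64) = (25 + (-5*3 - 5))*(-64) = (25 + (-15 - 5))*(-64) = (25 - 20)*(-64) = 5*(-64) = -320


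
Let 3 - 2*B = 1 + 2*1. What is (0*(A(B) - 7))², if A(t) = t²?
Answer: 0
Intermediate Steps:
B = 0 (B = 3/2 - (1 + 2*1)/2 = 3/2 - (1 + 2)/2 = 3/2 - ½*3 = 3/2 - 3/2 = 0)
(0*(A(B) - 7))² = (0*(0² - 7))² = (0*(0 - 7))² = (0*(-7))² = 0² = 0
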